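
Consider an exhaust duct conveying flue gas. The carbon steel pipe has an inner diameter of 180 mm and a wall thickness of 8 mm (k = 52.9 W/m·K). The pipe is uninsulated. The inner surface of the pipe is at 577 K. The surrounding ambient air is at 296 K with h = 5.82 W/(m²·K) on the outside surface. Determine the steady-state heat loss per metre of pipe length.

Per-layer cylindrical resistances, series-summed:
R_carbon steel pipe wall = ln(98/90)/(2π×52.9×1) = 2.562×10^-4 K/W
R_outer film = 1/(h_o·2πr_oL) = 1/(5.82×2π×0.098×1) = 0.279 K/W
R_total = 0.2793 K/W
Q = ΔT/R_total = 281/0.2793

q′ ≈ 1010 W/m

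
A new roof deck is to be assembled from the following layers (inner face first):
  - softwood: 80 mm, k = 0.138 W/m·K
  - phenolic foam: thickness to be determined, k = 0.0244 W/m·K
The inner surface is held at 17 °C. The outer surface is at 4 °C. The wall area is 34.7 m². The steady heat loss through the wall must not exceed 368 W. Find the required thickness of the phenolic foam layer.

Series thermal resistances:
R_softwood = L/(kA) = 0.08/(0.138×34.7) = 0.01671 K/W
Sum of the known resistances R_other = 0.01671 K/W
Required total resistance R_tot = ΔT/Q_allow = 13/368 = 0.03533 K/W
R_phenolic foam = R_tot − R_other = 0.01862 K/W
L = R·k·A = 0.01862×0.0244×34.7

L ≈ 15.8 mm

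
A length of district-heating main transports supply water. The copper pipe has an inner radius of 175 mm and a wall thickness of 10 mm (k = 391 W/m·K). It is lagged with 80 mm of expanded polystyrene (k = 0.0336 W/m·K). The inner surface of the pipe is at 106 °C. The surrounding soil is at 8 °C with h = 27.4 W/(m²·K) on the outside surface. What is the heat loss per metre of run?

q′ ≈ 56.8 W/m

Per-layer cylindrical resistances, series-summed:
R_copper pipe wall = ln(185/175)/(2π×391×1) = 2.262×10^-5 K/W
R_expanded polystyrene = ln(265/185)/(2π×0.0336×1) = 1.702 K/W
R_outer film = 1/(h_o·2πr_oL) = 1/(27.4×2π×0.265×1) = 0.02192 K/W
R_total = 1.724 K/W
Q = ΔT/R_total = 98/1.724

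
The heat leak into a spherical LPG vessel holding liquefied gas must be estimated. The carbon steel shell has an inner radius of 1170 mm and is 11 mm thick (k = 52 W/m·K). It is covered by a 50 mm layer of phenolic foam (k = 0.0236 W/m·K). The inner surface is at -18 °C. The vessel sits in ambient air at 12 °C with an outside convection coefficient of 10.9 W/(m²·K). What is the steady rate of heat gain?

Q ≈ 248 W

Each spherical layer contributes R = (1/r_i − 1/r_o)/(4πk):
R_carbon steel shell = (1/1.17 − 1/1.181)/(4π×52) = 1.218×10^-5 K/W
R_phenolic foam = (1/1.181 − 1/1.231)/(4π×0.0236) = 0.116 K/W
R_outer film = 1/(h·4πr_o²) = 1/(10.9×4π×1.231²) = 0.004818 K/W
R_total = 0.1208 K/W
Q = ΔT/R_total = 30/0.1208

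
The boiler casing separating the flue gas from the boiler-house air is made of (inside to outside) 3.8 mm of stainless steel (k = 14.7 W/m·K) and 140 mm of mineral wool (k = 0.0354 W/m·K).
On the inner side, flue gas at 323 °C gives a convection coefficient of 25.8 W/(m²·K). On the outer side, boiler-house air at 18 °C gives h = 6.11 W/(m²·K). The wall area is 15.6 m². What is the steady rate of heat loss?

Treating each layer as a thermal resistance in series:
R_inner film = 1/(h_i·A) = 1/(25.8×15.6) = 0.002485 K/W
R_stainless steel = L/(kA) = 0.0038/(14.7×15.6) = 1.657×10^-5 K/W
R_mineral wool = L/(kA) = 0.14/(0.0354×15.6) = 0.2535 K/W
R_outer film = 1/(h_o·A) = 1/(6.11×15.6) = 0.01049 K/W
R_total = 0.2665 K/W
Q = ΔT / R_total = 305 / 0.2665

Q ≈ 1140 W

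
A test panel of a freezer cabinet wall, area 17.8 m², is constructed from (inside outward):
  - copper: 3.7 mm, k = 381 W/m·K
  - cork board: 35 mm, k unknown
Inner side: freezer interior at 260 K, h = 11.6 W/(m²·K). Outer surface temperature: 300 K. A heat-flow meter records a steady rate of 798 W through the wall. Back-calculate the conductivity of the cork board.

Model the wall as resistances in series:
R_inner film = 1/(h_i·A) = 1/(11.6×17.8) = 0.004843 K/W
R_copper = L/(kA) = 0.0037/(381×17.8) = 5.456×10^-7 K/W
Sum of known resistances R_other = 0.004844 K/W
Total R = ΔT/Q = 40/798 = 0.05013 K/W
R_cork board = R_total − R_other = 0.04528 K/W
k = L/(R·A) = 0.035/(0.04528×17.8)

k ≈ 0.0434 W/(m·K)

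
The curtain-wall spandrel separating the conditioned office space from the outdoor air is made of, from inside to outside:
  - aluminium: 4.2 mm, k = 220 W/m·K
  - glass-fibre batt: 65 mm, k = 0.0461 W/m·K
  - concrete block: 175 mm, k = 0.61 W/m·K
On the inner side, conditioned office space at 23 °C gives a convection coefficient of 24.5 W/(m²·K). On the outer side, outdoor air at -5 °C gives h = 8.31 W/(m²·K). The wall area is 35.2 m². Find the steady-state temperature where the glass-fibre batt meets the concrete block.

Thermal resistances in series:
R_inner film = 1/(h_i·A) = 1/(24.5×35.2) = 0.00116 K/W
R_aluminium = L/(kA) = 0.0042/(220×35.2) = 5.424×10^-7 K/W
R_glass-fibre batt = L/(kA) = 0.065/(0.0461×35.2) = 0.04006 K/W
R_concrete block = L/(kA) = 0.175/(0.61×35.2) = 0.00815 K/W
R_outer film = 1/(h_o·A) = 1/(8.31×35.2) = 0.003419 K/W
R_total = 0.05279 K/W;  Q = ΔT/R_total = 28/0.05279 = 530.5 W
T_interface = T_inner − Q·ΣR(inner→interface) = 23 − 530×0.04122

T ≈ 1.14 °C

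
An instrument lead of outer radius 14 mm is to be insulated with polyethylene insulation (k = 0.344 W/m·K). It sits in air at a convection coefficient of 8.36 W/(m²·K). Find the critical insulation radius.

For a cylinder r_cr = k/h = 0.344/8.36
r_cr = 41.1 mm; since the bare radius (14 mm) is below r_cr, adding a thin layer of insulation will *increase* heat loss.

r_cr ≈ 41.1 mm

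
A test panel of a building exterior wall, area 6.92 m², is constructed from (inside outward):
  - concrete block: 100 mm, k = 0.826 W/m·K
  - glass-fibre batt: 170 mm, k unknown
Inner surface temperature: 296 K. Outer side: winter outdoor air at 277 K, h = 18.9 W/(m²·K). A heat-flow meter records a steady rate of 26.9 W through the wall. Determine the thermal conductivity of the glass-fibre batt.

Thermal resistances in series:
R_concrete block = L/(kA) = 0.1/(0.826×6.92) = 0.01749 K/W
R_outer film = 1/(h_o·A) = 1/(18.9×6.92) = 0.007646 K/W
Sum of known resistances R_other = 0.02514 K/W
Total R = ΔT/Q = 19/26.9 = 0.7063 K/W
R_glass-fibre batt = R_total − R_other = 0.6812 K/W
k = L/(R·A) = 0.17/(0.6812×6.92)

k ≈ 0.0361 W/(m·K)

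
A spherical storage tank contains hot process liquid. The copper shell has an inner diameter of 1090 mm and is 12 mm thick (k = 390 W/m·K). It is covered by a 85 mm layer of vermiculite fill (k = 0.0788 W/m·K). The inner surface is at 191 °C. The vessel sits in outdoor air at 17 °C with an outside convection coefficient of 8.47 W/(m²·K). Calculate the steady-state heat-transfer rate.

For a spherical shell R = (1/r₁ − 1/r₂)/(4πk); film R = 1/(h·4πr²). In series:
R_copper shell = (1/0.545 − 1/0.557)/(4π×390) = 8.066×10^-6 K/W
R_vermiculite fill = (1/0.557 − 1/0.642)/(4π×0.0788) = 0.24 K/W
R_outer film = 1/(h·4πr_o²) = 1/(8.47×4π×0.642²) = 0.02279 K/W
R_total = 0.2628 K/W
Q = ΔT/R_total = 174/0.2628

Q ≈ 662 W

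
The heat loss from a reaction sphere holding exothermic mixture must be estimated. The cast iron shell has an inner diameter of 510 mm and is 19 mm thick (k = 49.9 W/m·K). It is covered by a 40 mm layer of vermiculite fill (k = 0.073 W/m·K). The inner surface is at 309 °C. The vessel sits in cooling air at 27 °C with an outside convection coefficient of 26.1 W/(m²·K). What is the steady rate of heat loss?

Q ≈ 524 W

Each spherical layer contributes R = (1/r_i − 1/r_o)/(4πk):
R_cast iron shell = (1/0.255 − 1/0.274)/(4π×49.9) = 4.337×10^-4 K/W
R_vermiculite fill = (1/0.274 − 1/0.314)/(4π×0.073) = 0.5068 K/W
R_outer film = 1/(h·4πr_o²) = 1/(26.1×4π×0.314²) = 0.03092 K/W
R_total = 0.5382 K/W
Q = ΔT/R_total = 282/0.5382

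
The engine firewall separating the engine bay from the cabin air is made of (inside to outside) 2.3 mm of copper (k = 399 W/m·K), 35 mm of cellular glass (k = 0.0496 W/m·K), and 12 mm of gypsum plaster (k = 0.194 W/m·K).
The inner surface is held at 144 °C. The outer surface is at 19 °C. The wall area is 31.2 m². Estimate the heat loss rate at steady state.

Thermal resistances in series:
R_copper = L/(kA) = 0.0023/(399×31.2) = 1.848×10^-7 K/W
R_cellular glass = L/(kA) = 0.035/(0.0496×31.2) = 0.02262 K/W
R_gypsum plaster = L/(kA) = 0.012/(0.194×31.2) = 0.001983 K/W
R_total = 0.0246 K/W
Q = ΔT / R_total = 125 / 0.0246

Q ≈ 5080 W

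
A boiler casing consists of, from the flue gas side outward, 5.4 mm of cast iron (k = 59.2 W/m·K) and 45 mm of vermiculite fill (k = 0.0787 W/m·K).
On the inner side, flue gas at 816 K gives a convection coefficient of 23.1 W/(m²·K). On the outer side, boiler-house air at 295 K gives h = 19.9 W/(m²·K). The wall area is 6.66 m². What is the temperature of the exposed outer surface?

T ≈ 334 K

Series thermal resistances:
R_inner film = 1/(h_i·A) = 1/(23.1×6.66) = 0.0065 K/W
R_cast iron = L/(kA) = 0.0054/(59.2×6.66) = 1.37×10^-5 K/W
R_vermiculite fill = L/(kA) = 0.045/(0.0787×6.66) = 0.08585 K/W
R_outer film = 1/(h_o·A) = 1/(19.9×6.66) = 0.007545 K/W
R_total = 0.09991 K/W;  Q = ΔT/R_total = 521/0.09991 = 5215 W
T_interface = T_inner − Q·ΣR(inner→interface) = 816 − 5210×0.09237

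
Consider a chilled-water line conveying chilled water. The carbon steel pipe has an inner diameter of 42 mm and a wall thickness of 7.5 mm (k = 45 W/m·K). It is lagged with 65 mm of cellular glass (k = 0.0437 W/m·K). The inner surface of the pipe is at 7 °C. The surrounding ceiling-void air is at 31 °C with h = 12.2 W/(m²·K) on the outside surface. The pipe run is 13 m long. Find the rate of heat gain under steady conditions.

Q ≈ 69.8 W

Per-layer cylindrical resistances, series-summed:
R_carbon steel pipe wall = ln(28.5/21)/(2π×45×13) = 8.308×10^-5 K/W
R_cellular glass = ln(93.5/28.5)/(2π×0.0437×13) = 0.3328 K/W
R_outer film = 1/(h_o·2πr_oL) = 1/(12.2×2π×0.0935×13) = 0.01073 K/W
R_total = 0.3437 K/W
Q = ΔT/R_total = 24/0.3437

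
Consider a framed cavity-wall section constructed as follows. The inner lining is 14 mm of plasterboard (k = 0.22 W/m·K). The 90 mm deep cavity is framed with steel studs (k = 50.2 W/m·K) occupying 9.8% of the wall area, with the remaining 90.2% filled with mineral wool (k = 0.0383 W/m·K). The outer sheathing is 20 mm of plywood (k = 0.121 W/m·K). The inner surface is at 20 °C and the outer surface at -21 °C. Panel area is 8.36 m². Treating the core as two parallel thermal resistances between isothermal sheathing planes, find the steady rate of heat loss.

Q ≈ 1390 W

Sheathing layers in series; stud and cavity paths in parallel between them.
R_inner = 0.014/(0.22×8.36) = 0.007612 K/W
R_stud  = 0.09/(50.2×0.098×8.36) = 0.002188 K/W
R_cav   = 0.09/(0.0383×0.902×8.36) = 0.3116 K/W
1/R_core = 1/R_stud + 1/R_cav → R_core = 0.002173 K/W
R_outer = 0.02/(0.121×8.36) = 0.01977 K/W
R_total = 0.02956 K/W
Q = ΔT/R_total = 41/0.02956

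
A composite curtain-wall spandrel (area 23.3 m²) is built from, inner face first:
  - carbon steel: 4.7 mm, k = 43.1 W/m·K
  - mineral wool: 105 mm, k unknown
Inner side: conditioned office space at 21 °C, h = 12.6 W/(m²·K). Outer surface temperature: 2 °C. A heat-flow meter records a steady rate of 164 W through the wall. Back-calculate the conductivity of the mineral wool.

k ≈ 0.0401 W/(m·K)

Model the wall as resistances in series:
R_inner film = 1/(h_i·A) = 1/(12.6×23.3) = 0.003406 K/W
R_carbon steel = L/(kA) = 0.0047/(43.1×23.3) = 4.68×10^-6 K/W
Sum of known resistances R_other = 0.003411 K/W
Total R = ΔT/Q = 19/164 = 0.1159 K/W
R_mineral wool = R_total − R_other = 0.1124 K/W
k = L/(R·A) = 0.105/(0.1124×23.3)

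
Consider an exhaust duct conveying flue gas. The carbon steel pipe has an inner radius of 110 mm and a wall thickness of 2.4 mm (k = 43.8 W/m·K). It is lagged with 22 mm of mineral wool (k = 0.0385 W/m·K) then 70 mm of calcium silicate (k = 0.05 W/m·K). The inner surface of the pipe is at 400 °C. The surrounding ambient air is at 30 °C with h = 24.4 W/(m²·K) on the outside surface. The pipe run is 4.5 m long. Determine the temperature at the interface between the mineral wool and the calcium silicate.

Radial resistances (cylindrical: R_cond = ln(r_o/r_i)/(2πkL), R_conv = 1/(h·2πrL)):
R_carbon steel pipe wall = ln(112.4/110)/(2π×43.8×4.5) = 1.743×10^-5 K/W
R_mineral wool = ln(134.4/112.4)/(2π×0.0385×4.5) = 0.1642 K/W
R_calcium silicate = ln(204.4/134.4)/(2π×0.05×4.5) = 0.2966 K/W
R_outer film = 1/(h_o·2πr_oL) = 1/(24.4×2π×0.2044×4.5) = 0.007091 K/W
R_total = 0.4679 K/W
Q = ΔT/R_total = 370/0.4679
Q = 791 W
T_interface = T_inner − Q·ΣR(inner→interface) = 400 − 791×0.1642

T ≈ 270 °C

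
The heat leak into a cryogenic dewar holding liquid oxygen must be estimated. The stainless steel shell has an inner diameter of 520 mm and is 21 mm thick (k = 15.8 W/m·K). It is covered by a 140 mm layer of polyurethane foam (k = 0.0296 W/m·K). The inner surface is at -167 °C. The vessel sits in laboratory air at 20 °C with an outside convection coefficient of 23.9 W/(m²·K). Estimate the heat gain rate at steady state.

Q ≈ 58.4 W

Each spherical layer contributes R = (1/r_i − 1/r_o)/(4πk):
R_stainless steel shell = (1/0.26 − 1/0.281)/(4π×15.8) = 0.001448 K/W
R_polyurethane foam = (1/0.281 − 1/0.421)/(4π×0.0296) = 3.182 K/W
R_outer film = 1/(h·4πr_o²) = 1/(23.9×4π×0.421²) = 0.01879 K/W
R_total = 3.202 K/W
Q = ΔT/R_total = 187/3.202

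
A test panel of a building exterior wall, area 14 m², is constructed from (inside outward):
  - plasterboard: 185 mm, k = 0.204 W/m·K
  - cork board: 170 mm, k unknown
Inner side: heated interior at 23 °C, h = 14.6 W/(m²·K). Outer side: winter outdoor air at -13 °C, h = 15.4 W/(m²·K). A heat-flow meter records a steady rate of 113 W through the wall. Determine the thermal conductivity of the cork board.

Using the resistance-network approach (series):
R_inner film = 1/(h_i·A) = 1/(14.6×14) = 0.004892 K/W
R_plasterboard = L/(kA) = 0.185/(0.204×14) = 0.06478 K/W
R_outer film = 1/(h_o·A) = 1/(15.4×14) = 0.004638 K/W
Sum of known resistances R_other = 0.07431 K/W
Total R = ΔT/Q = 36/113 = 0.3186 K/W
R_cork board = R_total − R_other = 0.2443 K/W
k = L/(R·A) = 0.17/(0.2443×14)

k ≈ 0.0497 W/(m·K)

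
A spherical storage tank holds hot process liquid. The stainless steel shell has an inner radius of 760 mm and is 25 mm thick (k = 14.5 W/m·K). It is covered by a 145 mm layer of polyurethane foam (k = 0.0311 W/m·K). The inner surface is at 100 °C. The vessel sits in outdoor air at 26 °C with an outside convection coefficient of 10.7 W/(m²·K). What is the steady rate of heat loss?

Radial (spherical) resistances in series:
R_stainless steel shell = (1/0.76 − 1/0.785)/(4π×14.5) = 2.3×10^-4 K/W
R_polyurethane foam = (1/0.785 − 1/0.93)/(4π×0.0311) = 0.5082 K/W
R_outer film = 1/(h·4πr_o²) = 1/(10.7×4π×0.93²) = 0.008599 K/W
R_total = 0.517 K/W
Q = ΔT/R_total = 74/0.517

Q ≈ 143 W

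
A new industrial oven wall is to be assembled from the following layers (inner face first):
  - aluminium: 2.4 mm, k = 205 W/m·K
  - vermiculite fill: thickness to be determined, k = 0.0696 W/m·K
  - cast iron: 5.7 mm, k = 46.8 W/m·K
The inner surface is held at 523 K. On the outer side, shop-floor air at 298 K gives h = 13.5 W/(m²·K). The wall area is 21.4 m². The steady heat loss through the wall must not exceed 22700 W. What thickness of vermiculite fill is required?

L ≈ 9.6 mm

Treating each layer as a thermal resistance in series:
R_aluminium = L/(kA) = 0.0024/(205×21.4) = 5.471×10^-7 K/W
R_cast iron = L/(kA) = 0.0057/(46.8×21.4) = 5.691×10^-6 K/W
R_outer film = 1/(h_o·A) = 1/(13.5×21.4) = 0.003461 K/W
Sum of the known resistances R_other = 0.003468 K/W
Required total resistance R_tot = ΔT/Q_allow = 225/22700 = 0.009912 K/W
R_vermiculite fill = R_tot − R_other = 0.006444 K/W
L = R·k·A = 0.006444×0.0696×21.4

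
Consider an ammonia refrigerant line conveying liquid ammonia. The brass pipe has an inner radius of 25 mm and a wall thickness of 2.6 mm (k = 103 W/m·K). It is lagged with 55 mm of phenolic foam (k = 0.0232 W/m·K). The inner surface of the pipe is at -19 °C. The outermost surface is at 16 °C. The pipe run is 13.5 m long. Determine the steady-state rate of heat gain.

Cylindrical conduction, so R = ln(r₂/r₁)/(2πkL) per layer, in series:
R_brass pipe wall = ln(27.6/25)/(2π×103×13.5) = 1.132×10^-5 K/W
R_phenolic foam = ln(82.6/27.6)/(2π×0.0232×13.5) = 0.557 K/W
R_total = 0.5571 K/W
Q = ΔT/R_total = 35/0.5571

Q ≈ 62.8 W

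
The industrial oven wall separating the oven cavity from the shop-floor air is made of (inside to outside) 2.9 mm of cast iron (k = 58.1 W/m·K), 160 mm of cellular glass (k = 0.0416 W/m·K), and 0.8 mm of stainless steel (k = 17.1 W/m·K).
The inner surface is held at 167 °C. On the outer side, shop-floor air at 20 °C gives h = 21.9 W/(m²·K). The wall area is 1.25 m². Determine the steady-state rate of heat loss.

Using the resistance-network approach (series):
R_cast iron = L/(kA) = 0.0029/(58.1×1.25) = 3.993×10^-5 K/W
R_cellular glass = L/(kA) = 0.16/(0.0416×1.25) = 3.077 K/W
R_stainless steel = L/(kA) = 0.0008/(17.1×1.25) = 3.743×10^-5 K/W
R_outer film = 1/(h_o·A) = 1/(21.9×1.25) = 0.03653 K/W
R_total = 3.114 K/W
Q = ΔT / R_total = 147 / 3.114

Q ≈ 47.2 W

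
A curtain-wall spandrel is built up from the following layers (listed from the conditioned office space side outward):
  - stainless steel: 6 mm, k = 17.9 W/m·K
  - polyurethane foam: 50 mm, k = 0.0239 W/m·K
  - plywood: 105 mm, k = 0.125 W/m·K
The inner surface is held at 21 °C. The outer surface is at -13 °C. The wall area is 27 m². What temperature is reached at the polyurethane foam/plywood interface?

Series thermal resistances:
R_stainless steel = L/(kA) = 0.006/(17.9×27) = 1.241×10^-5 K/W
R_polyurethane foam = L/(kA) = 0.05/(0.0239×27) = 0.07748 K/W
R_plywood = L/(kA) = 0.105/(0.125×27) = 0.03111 K/W
R_total = 0.1086 K/W;  Q = ΔT/R_total = 34/0.1086 = 313.1 W
T_interface = T_inner − Q·ΣR(inner→interface) = 21 − 313×0.0775

T ≈ -3.26 °C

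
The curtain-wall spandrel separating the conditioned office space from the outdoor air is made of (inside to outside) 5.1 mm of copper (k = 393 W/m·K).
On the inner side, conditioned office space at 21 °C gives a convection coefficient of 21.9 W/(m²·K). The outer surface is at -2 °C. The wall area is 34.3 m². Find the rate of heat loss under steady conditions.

Using the resistance-network approach (series):
R_inner film = 1/(h_i·A) = 1/(21.9×34.3) = 0.001331 K/W
R_copper = L/(kA) = 0.0051/(393×34.3) = 3.783×10^-7 K/W
R_total = 0.001332 K/W
Q = ΔT / R_total = 23 / 0.001332

Q ≈ 17300 W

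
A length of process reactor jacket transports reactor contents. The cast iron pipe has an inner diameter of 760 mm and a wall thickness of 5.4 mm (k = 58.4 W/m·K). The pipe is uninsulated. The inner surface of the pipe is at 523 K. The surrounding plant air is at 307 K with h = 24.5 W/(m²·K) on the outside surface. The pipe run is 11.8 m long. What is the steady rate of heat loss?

Q ≈ 151000 W

For a radial system each layer contributes R = ln(r_out/r_in)/(2πkL); films add R = 1/(hA).
R_cast iron pipe wall = ln(385.4/380)/(2π×58.4×11.8) = 3.259×10^-6 K/W
R_outer film = 1/(h_o·2πr_oL) = 1/(24.5×2π×0.3854×11.8) = 0.001428 K/W
R_total = 0.001432 K/W
Q = ΔT/R_total = 216/0.001432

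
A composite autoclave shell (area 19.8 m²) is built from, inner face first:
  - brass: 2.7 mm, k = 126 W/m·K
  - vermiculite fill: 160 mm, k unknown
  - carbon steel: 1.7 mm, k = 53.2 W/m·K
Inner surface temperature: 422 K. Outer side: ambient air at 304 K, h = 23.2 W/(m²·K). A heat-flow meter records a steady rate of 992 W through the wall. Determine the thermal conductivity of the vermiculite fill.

Model the wall as resistances in series:
R_brass = L/(kA) = 0.0027/(126×19.8) = 1.082×10^-6 K/W
R_carbon steel = L/(kA) = 0.0017/(53.2×19.8) = 1.614×10^-6 K/W
R_outer film = 1/(h_o·A) = 1/(23.2×19.8) = 0.002177 K/W
Sum of known resistances R_other = 0.00218 K/W
Total R = ΔT/Q = 118/992 = 0.119 K/W
R_vermiculite fill = R_total − R_other = 0.1168 K/W
k = L/(R·A) = 0.16/(0.1168×19.8)

k ≈ 0.0692 W/(m·K)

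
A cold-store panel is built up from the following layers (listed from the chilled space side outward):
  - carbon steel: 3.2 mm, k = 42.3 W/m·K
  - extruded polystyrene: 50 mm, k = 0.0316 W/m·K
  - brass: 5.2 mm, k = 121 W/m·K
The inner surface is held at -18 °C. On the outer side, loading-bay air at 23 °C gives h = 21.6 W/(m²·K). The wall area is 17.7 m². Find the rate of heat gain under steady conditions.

Q ≈ 446 W

Thermal resistances in series:
R_carbon steel = L/(kA) = 0.0032/(42.3×17.7) = 4.274×10^-6 K/W
R_extruded polystyrene = L/(kA) = 0.05/(0.0316×17.7) = 0.08939 K/W
R_brass = L/(kA) = 0.0052/(121×17.7) = 2.428×10^-6 K/W
R_outer film = 1/(h_o·A) = 1/(21.6×17.7) = 0.002616 K/W
R_total = 0.09202 K/W
Q = ΔT / R_total = 41 / 0.09202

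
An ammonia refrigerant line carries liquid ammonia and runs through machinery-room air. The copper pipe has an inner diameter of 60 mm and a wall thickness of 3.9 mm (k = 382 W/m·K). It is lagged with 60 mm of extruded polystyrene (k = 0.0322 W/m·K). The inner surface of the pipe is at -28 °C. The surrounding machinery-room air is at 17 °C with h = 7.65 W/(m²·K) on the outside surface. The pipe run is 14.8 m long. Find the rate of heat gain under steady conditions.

Q ≈ 127 W

Cylindrical conduction, so R = ln(r₂/r₁)/(2πkL) per layer, in series:
R_copper pipe wall = ln(33.9/30)/(2π×382×14.8) = 3.441×10^-6 K/W
R_extruded polystyrene = ln(93.9/33.9)/(2π×0.0322×14.8) = 0.3402 K/W
R_outer film = 1/(h_o·2πr_oL) = 1/(7.65×2π×0.0939×14.8) = 0.01497 K/W
R_total = 0.3552 K/W
Q = ΔT/R_total = 45/0.3552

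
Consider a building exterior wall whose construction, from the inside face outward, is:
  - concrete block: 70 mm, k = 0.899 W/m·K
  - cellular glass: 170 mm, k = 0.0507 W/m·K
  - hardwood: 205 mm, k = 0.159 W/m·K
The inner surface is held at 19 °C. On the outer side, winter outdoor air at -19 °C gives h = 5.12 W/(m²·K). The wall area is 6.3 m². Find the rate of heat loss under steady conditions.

Q ≈ 48.7 W

Treating each layer as a thermal resistance in series:
R_concrete block = L/(kA) = 0.07/(0.899×6.3) = 0.01236 K/W
R_cellular glass = L/(kA) = 0.17/(0.0507×6.3) = 0.5322 K/W
R_hardwood = L/(kA) = 0.205/(0.159×6.3) = 0.2047 K/W
R_outer film = 1/(h_o·A) = 1/(5.12×6.3) = 0.031 K/W
R_total = 0.7802 K/W
Q = ΔT / R_total = 38 / 0.7802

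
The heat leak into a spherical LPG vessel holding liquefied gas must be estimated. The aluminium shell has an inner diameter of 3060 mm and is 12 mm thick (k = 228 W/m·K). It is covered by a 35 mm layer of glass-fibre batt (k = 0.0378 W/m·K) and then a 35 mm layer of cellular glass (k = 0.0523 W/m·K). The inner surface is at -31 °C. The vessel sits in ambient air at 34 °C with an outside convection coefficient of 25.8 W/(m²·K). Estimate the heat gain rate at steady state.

Q ≈ 1240 W

Each spherical layer contributes R = (1/r_i − 1/r_o)/(4πk):
R_aluminium shell = (1/1.53 − 1/1.542)/(4π×228) = 1.775×10^-6 K/W
R_glass-fibre batt = (1/1.542 − 1/1.577)/(4π×0.0378) = 0.0303 K/W
R_cellular glass = (1/1.577 − 1/1.612)/(4π×0.0523) = 0.02095 K/W
R_outer film = 1/(h·4πr_o²) = 1/(25.8×4π×1.612²) = 0.001187 K/W
R_total = 0.05244 K/W
Q = ΔT/R_total = 65/0.05244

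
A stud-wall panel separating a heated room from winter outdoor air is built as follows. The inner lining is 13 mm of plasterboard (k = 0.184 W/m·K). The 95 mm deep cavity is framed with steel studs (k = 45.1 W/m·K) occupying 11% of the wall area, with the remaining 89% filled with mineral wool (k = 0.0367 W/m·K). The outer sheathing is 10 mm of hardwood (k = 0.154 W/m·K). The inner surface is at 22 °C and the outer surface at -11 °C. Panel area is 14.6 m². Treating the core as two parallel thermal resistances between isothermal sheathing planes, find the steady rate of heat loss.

Sheathing layers in series; stud and cavity paths in parallel between them.
R_inner = 0.013/(0.184×14.6) = 0.004839 K/W
R_stud  = 0.095/(45.1×0.11×14.6) = 0.001312 K/W
R_cav   = 0.095/(0.0367×0.89×14.6) = 0.1992 K/W
1/R_core = 1/R_stud + 1/R_cav → R_core = 0.001303 K/W
R_outer = 0.01/(0.154×14.6) = 0.004448 K/W
R_total = 0.01059 K/W
Q = ΔT/R_total = 33/0.01059

Q ≈ 3120 W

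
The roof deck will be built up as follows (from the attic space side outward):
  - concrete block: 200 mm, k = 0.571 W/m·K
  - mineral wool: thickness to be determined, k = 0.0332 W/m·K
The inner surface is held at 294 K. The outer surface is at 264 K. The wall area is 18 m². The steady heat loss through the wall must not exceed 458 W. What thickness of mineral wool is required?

Using the resistance-network approach (series):
R_concrete block = L/(kA) = 0.2/(0.571×18) = 0.01946 K/W
Sum of the known resistances R_other = 0.01946 K/W
Required total resistance R_tot = ΔT/Q_allow = 30/458 = 0.0655 K/W
R_mineral wool = R_tot − R_other = 0.04604 K/W
L = R·k·A = 0.04604×0.0332×18

L ≈ 27.5 mm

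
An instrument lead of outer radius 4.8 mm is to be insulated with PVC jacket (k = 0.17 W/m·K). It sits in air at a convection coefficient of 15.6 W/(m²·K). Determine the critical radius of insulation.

r_cr ≈ 10.9 mm

For a cylinder r_cr = k/h = 0.17/15.6
r_cr = 10.9 mm; since the bare radius (4.8 mm) is below r_cr, adding a thin layer of insulation will *increase* heat loss.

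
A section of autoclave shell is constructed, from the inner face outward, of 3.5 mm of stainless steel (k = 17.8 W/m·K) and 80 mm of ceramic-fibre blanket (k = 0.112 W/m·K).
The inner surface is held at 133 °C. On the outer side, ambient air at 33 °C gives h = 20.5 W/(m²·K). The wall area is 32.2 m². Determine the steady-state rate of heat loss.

Q ≈ 4220 W

Using the resistance-network approach (series):
R_stainless steel = L/(kA) = 0.0035/(17.8×32.2) = 6.106×10^-6 K/W
R_ceramic-fibre blanket = L/(kA) = 0.08/(0.112×32.2) = 0.02218 K/W
R_outer film = 1/(h_o·A) = 1/(20.5×32.2) = 0.001515 K/W
R_total = 0.0237 K/W
Q = ΔT / R_total = 100 / 0.0237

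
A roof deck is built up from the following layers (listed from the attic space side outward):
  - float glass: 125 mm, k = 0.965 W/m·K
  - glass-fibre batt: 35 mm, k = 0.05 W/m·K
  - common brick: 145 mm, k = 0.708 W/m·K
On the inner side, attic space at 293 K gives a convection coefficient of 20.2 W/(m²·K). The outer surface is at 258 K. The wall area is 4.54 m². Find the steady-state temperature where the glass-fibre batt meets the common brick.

T ≈ 265 K

Treating each layer as a thermal resistance in series:
R_inner film = 1/(h_i·A) = 1/(20.2×4.54) = 0.0109 K/W
R_float glass = L/(kA) = 0.125/(0.965×4.54) = 0.02853 K/W
R_glass-fibre batt = L/(kA) = 0.035/(0.05×4.54) = 0.1542 K/W
R_common brick = L/(kA) = 0.145/(0.708×4.54) = 0.04511 K/W
R_total = 0.2387 K/W;  Q = ΔT/R_total = 35/0.2387 = 146.6 W
T_interface = T_inner − Q·ΣR(inner→interface) = 293 − 147×0.1936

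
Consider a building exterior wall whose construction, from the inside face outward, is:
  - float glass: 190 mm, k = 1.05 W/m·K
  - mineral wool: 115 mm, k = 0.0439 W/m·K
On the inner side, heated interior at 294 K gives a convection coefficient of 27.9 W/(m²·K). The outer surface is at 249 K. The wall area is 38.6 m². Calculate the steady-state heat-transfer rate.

Q ≈ 612 W

Series thermal resistances:
R_inner film = 1/(h_i·A) = 1/(27.9×38.6) = 9.286×10^-4 K/W
R_float glass = L/(kA) = 0.19/(1.05×38.6) = 0.004688 K/W
R_mineral wool = L/(kA) = 0.115/(0.0439×38.6) = 0.06787 K/W
R_total = 0.07348 K/W
Q = ΔT / R_total = 45 / 0.07348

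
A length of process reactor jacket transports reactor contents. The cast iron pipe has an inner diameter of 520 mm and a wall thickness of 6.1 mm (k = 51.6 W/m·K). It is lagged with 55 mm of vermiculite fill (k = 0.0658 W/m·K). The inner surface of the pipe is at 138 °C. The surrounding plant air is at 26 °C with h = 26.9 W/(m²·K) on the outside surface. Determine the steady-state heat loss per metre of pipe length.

Cylindrical conduction, so R = ln(r₂/r₁)/(2πkL) per layer, in series:
R_cast iron pipe wall = ln(266.1/260)/(2π×51.6×1) = 7.153×10^-5 K/W
R_vermiculite fill = ln(321.1/266.1)/(2π×0.0658×1) = 0.4544 K/W
R_outer film = 1/(h_o·2πr_oL) = 1/(26.9×2π×0.3211×1) = 0.01843 K/W
R_total = 0.4729 K/W
Q = ΔT/R_total = 112/0.4729

q′ ≈ 237 W/m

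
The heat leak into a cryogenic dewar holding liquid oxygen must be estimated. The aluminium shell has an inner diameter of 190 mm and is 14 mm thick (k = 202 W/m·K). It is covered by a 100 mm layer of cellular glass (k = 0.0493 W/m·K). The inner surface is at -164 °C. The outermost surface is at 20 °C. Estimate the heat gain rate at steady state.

For a spherical shell R = (1/r₁ − 1/r₂)/(4πk); film R = 1/(h·4πr²). In series:
R_aluminium shell = (1/0.095 − 1/0.109)/(4π×202) = 5.326×10^-4 K/W
R_cellular glass = (1/0.109 − 1/0.209)/(4π×0.0493) = 7.085 K/W
R_total = 7.086 K/W
Q = ΔT/R_total = 184/7.086

Q ≈ 26 W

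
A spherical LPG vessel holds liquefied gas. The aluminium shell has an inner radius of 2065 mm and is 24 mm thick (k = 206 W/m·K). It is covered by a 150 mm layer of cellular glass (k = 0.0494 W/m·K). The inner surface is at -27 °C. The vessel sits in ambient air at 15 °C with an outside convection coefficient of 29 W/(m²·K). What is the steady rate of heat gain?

Spherical conduction: R = (1/r_in − 1/r_out)/(4πk) per layer; series-sum.
R_aluminium shell = (1/2.065 − 1/2.089)/(4π×206) = 2.149×10^-6 K/W
R_cellular glass = (1/2.089 − 1/2.239)/(4π×0.0494) = 0.05166 K/W
R_outer film = 1/(h·4πr_o²) = 1/(29×4π×2.239²) = 5.474×10^-4 K/W
R_total = 0.05221 K/W
Q = ΔT/R_total = 42/0.05221

Q ≈ 804 W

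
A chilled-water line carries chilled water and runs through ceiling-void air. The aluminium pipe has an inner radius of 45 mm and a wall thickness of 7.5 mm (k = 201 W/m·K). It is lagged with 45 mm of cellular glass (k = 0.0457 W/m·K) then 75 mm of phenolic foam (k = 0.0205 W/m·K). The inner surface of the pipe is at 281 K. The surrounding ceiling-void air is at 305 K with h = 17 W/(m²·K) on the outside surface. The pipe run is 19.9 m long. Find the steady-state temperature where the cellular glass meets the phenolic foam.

For a radial system each layer contributes R = ln(r_out/r_in)/(2πkL); films add R = 1/(hA).
R_aluminium pipe wall = ln(52.5/45)/(2π×201×19.9) = 6.134×10^-6 K/W
R_cellular glass = ln(97.5/52.5)/(2π×0.0457×19.9) = 0.1083 K/W
R_phenolic foam = ln(172.5/97.5)/(2π×0.0205×19.9) = 0.2226 K/W
R_outer film = 1/(h_o·2πr_oL) = 1/(17×2π×0.1725×19.9) = 0.002727 K/W
R_total = 0.3337 K/W
Q = ΔT/R_total = 24/0.3337
Q = 71.9 W
T_interface = T_inner + Q·ΣR(inner→interface) = 281 + 71.9×0.1083

T ≈ 289 K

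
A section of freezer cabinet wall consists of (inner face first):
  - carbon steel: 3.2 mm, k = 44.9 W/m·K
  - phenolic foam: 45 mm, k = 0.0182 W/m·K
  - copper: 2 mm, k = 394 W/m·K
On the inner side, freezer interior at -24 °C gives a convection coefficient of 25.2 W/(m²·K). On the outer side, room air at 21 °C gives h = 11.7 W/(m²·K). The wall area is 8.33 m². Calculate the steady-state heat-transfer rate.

Model the wall as resistances in series:
R_inner film = 1/(h_i·A) = 1/(25.2×8.33) = 0.004764 K/W
R_carbon steel = L/(kA) = 0.0032/(44.9×8.33) = 8.556×10^-6 K/W
R_phenolic foam = L/(kA) = 0.045/(0.0182×8.33) = 0.2968 K/W
R_copper = L/(kA) = 0.002/(394×8.33) = 6.094×10^-7 K/W
R_outer film = 1/(h_o·A) = 1/(11.7×8.33) = 0.01026 K/W
R_total = 0.3119 K/W
Q = ΔT / R_total = 45 / 0.3119

Q ≈ 144 W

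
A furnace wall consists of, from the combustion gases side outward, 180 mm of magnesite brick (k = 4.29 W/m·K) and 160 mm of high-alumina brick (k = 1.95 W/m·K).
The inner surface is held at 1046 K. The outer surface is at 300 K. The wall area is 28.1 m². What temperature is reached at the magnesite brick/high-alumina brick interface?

T ≈ 794 K

Series thermal resistances:
R_magnesite brick = L/(kA) = 0.18/(4.29×28.1) = 0.001493 K/W
R_high-alumina brick = L/(kA) = 0.16/(1.95×28.1) = 0.00292 K/W
R_total = 0.004413 K/W;  Q = ΔT/R_total = 746/0.004413 = 169000 W
T_interface = T_inner − Q·ΣR(inner→interface) = 1046 − 169000×0.001493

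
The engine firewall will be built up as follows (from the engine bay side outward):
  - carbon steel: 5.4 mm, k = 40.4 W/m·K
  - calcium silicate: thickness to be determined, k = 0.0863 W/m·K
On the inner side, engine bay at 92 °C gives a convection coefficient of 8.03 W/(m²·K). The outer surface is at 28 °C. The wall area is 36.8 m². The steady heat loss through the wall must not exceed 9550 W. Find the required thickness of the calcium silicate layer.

Using the resistance-network approach (series):
R_inner film = 1/(h_i·A) = 1/(8.03×36.8) = 0.003384 K/W
R_carbon steel = L/(kA) = 0.0054/(40.4×36.8) = 3.632×10^-6 K/W
Sum of the known resistances R_other = 0.003388 K/W
Required total resistance R_tot = ΔT/Q_allow = 64/9550 = 0.006702 K/W
R_calcium silicate = R_tot − R_other = 0.003314 K/W
L = R·k·A = 0.003314×0.0863×36.8

L ≈ 10.5 mm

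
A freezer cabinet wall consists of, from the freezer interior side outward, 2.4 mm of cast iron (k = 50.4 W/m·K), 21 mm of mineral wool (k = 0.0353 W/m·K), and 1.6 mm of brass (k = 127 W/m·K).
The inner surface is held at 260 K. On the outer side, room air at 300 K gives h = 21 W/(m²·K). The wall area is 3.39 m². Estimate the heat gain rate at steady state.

Q ≈ 211 W

Treating each layer as a thermal resistance in series:
R_cast iron = L/(kA) = 0.0024/(50.4×3.39) = 1.405×10^-5 K/W
R_mineral wool = L/(kA) = 0.021/(0.0353×3.39) = 0.1755 K/W
R_brass = L/(kA) = 0.0016/(127×3.39) = 3.716×10^-6 K/W
R_outer film = 1/(h_o·A) = 1/(21×3.39) = 0.01405 K/W
R_total = 0.1896 K/W
Q = ΔT / R_total = 40 / 0.1896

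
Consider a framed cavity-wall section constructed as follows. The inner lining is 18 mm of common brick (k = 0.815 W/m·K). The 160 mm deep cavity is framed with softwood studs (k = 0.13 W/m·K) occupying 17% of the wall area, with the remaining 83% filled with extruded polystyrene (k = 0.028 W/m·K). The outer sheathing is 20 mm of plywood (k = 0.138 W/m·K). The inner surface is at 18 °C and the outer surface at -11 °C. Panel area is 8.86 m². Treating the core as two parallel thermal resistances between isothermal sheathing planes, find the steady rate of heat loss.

Q ≈ 69.5 W

Sheathing layers in series; stud and cavity paths in parallel between them.
R_inner = 0.018/(0.815×8.86) = 0.002493 K/W
R_stud  = 0.16/(0.13×0.17×8.86) = 0.8171 K/W
R_cav   = 0.16/(0.028×0.83×8.86) = 0.7771 K/W
1/R_core = 1/R_stud + 1/R_cav → R_core = 0.3983 K/W
R_outer = 0.02/(0.138×8.86) = 0.01636 K/W
R_total = 0.4171 K/W
Q = ΔT/R_total = 29/0.4171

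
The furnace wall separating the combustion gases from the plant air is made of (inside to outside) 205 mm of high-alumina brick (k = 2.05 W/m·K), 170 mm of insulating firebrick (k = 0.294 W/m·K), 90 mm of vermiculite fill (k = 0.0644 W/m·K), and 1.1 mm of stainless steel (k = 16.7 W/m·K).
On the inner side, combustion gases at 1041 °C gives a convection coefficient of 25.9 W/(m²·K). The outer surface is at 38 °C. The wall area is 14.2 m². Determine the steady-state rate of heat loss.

Q ≈ 6740 W

Model the wall as resistances in series:
R_inner film = 1/(h_i·A) = 1/(25.9×14.2) = 0.002719 K/W
R_high-alumina brick = L/(kA) = 0.205/(2.05×14.2) = 0.007042 K/W
R_insulating firebrick = L/(kA) = 0.17/(0.294×14.2) = 0.04072 K/W
R_vermiculite fill = L/(kA) = 0.09/(0.0644×14.2) = 0.09842 K/W
R_stainless steel = L/(kA) = 0.0011/(16.7×14.2) = 4.639×10^-6 K/W
R_total = 0.1489 K/W
Q = ΔT / R_total = 1003 / 0.1489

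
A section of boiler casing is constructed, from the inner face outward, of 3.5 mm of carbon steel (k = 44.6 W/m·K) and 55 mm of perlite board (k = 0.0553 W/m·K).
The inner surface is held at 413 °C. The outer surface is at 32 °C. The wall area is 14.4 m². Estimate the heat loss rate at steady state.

Q ≈ 5520 W

Series thermal resistances:
R_carbon steel = L/(kA) = 0.0035/(44.6×14.4) = 5.45×10^-6 K/W
R_perlite board = L/(kA) = 0.055/(0.0553×14.4) = 0.06907 K/W
R_total = 0.06907 K/W
Q = ΔT / R_total = 381 / 0.06907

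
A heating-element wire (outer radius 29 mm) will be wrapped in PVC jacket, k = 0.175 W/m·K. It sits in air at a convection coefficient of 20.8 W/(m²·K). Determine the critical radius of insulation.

For a cylinder r_cr = k/h = 0.175/20.8
r_cr = 8.41 mm; since the bare radius (29 mm) is above r_cr, any added insulation will reduce heat loss.

r_cr ≈ 8.41 mm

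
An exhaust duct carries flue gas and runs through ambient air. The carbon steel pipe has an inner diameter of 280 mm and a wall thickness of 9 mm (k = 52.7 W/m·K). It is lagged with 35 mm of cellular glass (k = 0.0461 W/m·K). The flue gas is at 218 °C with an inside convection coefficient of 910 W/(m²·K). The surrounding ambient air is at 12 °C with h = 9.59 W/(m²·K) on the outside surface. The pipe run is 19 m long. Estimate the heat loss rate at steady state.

Q ≈ 4770 W

Cylindrical conduction, so R = ln(r₂/r₁)/(2πkL) per layer, in series:
R_inner film = 1/(h_i·2πr₁L) = 1/(910×2π×0.14×19) = 6.575×10^-5 K/W
R_carbon steel pipe wall = ln(149/140)/(2π×52.7×19) = 9.903×10^-6 K/W
R_cellular glass = ln(184/149)/(2π×0.0461×19) = 0.03834 K/W
R_outer film = 1/(h_o·2πr_oL) = 1/(9.59×2π×0.184×19) = 0.004747 K/W
R_total = 0.04316 K/W
Q = ΔT/R_total = 206/0.04316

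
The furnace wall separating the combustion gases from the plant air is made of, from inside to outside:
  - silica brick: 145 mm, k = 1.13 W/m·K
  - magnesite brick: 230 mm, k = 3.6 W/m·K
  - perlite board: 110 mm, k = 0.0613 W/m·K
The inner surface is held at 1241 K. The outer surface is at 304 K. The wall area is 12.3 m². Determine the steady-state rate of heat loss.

Model the wall as resistances in series:
R_silica brick = L/(kA) = 0.145/(1.13×12.3) = 0.01043 K/W
R_magnesite brick = L/(kA) = 0.23/(3.6×12.3) = 0.005194 K/W
R_perlite board = L/(kA) = 0.11/(0.0613×12.3) = 0.1459 K/W
R_total = 0.1615 K/W
Q = ΔT / R_total = 937 / 0.1615

Q ≈ 5800 W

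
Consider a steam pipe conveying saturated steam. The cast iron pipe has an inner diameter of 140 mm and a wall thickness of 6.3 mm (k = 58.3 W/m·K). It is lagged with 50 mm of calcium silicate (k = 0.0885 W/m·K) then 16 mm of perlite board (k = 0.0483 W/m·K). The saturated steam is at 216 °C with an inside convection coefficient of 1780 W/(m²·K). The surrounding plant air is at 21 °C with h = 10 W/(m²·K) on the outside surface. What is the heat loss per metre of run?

Per-layer cylindrical resistances, series-summed:
R_inner film = 1/(h_i·2πr₁L) = 1/(1780×2π×0.07×1) = 0.001277 K/W
R_cast iron pipe wall = ln(76.3/70)/(2π×58.3×1) = 2.353×10^-4 K/W
R_calcium silicate = ln(126.3/76.3)/(2π×0.0885×1) = 0.9064 K/W
R_perlite board = ln(142.3/126.3)/(2π×0.0483×1) = 0.393 K/W
R_outer film = 1/(h_o·2πr_oL) = 1/(10×2π×0.1423×1) = 0.1118 K/W
R_total = 1.413 K/W
Q = ΔT/R_total = 195/1.413

q′ ≈ 138 W/m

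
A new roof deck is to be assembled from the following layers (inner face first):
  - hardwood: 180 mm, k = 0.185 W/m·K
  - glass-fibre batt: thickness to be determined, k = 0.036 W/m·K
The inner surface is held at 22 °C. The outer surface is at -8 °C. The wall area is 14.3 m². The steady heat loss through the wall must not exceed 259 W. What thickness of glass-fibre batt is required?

L ≈ 24.6 mm

Thermal resistances in series:
R_hardwood = L/(kA) = 0.18/(0.185×14.3) = 0.06804 K/W
Sum of the known resistances R_other = 0.06804 K/W
Required total resistance R_tot = ΔT/Q_allow = 30/259 = 0.1158 K/W
R_glass-fibre batt = R_tot − R_other = 0.04779 K/W
L = R·k·A = 0.04779×0.036×14.3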